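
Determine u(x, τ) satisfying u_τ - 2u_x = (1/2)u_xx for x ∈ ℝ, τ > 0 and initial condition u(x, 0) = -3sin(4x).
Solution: Moving frame: η = x + 2τ, σ = τ, u = w(η,σ), so u_τ = w_σ + 2w_η and u_xx = w_ηη.
Hence u_τ - 2u_x = w_σ and the PDE becomes the heat equation w_σ = (1/2)w_ηη on η ∈ ℝ.
Initial data: w(η,0) = u(η,0) = -3sin(4η). Each mode sin(nη) decays as exp(-n²σ/2) on ℝ, so w(η,σ) = Σ c_n exp(-n²σ/2) sin(nη) with c_4=-3: w(η,σ) = -3exp(-8σ)sin(4η).
Substituting back: u(x,τ) = w(x + 2τ, τ).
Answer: u(x, τ) = -3exp(-8τ)sin(4x + 8τ)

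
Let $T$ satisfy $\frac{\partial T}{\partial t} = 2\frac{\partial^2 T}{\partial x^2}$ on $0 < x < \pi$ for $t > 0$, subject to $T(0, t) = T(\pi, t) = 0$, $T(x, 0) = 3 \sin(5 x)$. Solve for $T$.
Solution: Separating variables: $T = \sum c_n e^{-2n^2t} \sin(nx)$. From $T(x,0) = 3 \sin(5 x)$: $c_5=3$.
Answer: $T(x, t) = 3 e^{-50 t} \sin(5 x)$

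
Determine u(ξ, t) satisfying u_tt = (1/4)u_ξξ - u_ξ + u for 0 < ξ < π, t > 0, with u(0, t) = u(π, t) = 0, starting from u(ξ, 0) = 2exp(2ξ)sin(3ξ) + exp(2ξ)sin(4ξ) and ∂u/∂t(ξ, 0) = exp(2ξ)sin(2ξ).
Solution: Substitute u = exp(2ξ)w.
Then u_ξ = exp(2ξ)(w_ξ + 2w), u_ξξ = exp(2ξ)(w_ξξ + 4w_ξ + 4w), u_tt = exp(2ξ)w_tt; substituting and dividing by exp(2ξ), the lower-order terms cancel: w_tt = (1/4)w_ξξ (standard wave equation).
Data for w: w(ξ,0) = exp(-2ξ)u(ξ,0) = 2sin(3ξ) + sin(4ξ); w_t(ξ,0) = exp(-2ξ)u_t(ξ,0) = sin(2ξ). The boundary conditions carry over: w(0,t) = w(π,t) = 0.
Separating variables: w = Σ [A_n cos(ω_n t) + B_n sin(ω_n t)] sin(nξ), ω_n = n/2. From ICs (B_n = velocity coefficient / ω_n): A_3=2, A_4=1, B_2=1.
So w(ξ,t) = sin(t)sin(2ξ) + 2sin(3ξ)cos(3t/2) + sin(4ξ)cos(2t), and u(ξ,t) = exp(2ξ)w(ξ,t).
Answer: u(ξ, t) = exp(2ξ)sin(t)sin(2ξ) + 2exp(2ξ)sin(3ξ)cos(3t/2) + exp(2ξ)sin(4ξ)cos(2t)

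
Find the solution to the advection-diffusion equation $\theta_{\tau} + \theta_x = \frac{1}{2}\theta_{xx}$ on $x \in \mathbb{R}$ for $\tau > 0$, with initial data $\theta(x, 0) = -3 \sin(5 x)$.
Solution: Change to a moving frame: let $\eta = x - \tau$, $\sigma = \tau$ and write $\theta(x,\tau) = u(\eta,\sigma)$.
By the chain rule $\theta_{\tau} = u_{\sigma} - u_{\eta}$, $\theta_x = u_{\eta}$, $\theta_{xx} = u_{\eta\eta}$.
Then $\theta_{\tau} + \theta_x = u_{\sigma}$: the advection term cancels and the PDE becomes the heat equation $u_{\sigma} = \frac{1}{2}u_{\eta\eta}$ on $\eta \in \mathbb{R}$.
Initial data: $u(\eta,0) = \theta(\eta,0) = -3 \sin(5 \eta)$.
On $\eta \in \mathbb{R}$ each mode satisfies $(\sin(n\eta))'' = -n^2 \sin(n\eta)$, so $e^{-n^2\sigma/2} \sin(n\eta)$ solves the heat equation; by superposition $u(\eta,\sigma) = \sum c_n e^{-n^2\sigma/2} \sin(n\eta)$.
Reading off the coefficients: $c_5=-3$, so $u(\eta,\sigma) = -3 e^{-25 \sigma/2} \sin(5 \eta)$.
Substituting back $\eta = x - \tau$, $\sigma = \tau$: $\theta(x,\tau) = u(x - \tau, \tau)$.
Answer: $\theta(x, \tau) = 3 e^{-25 \tau/2} \sin(5 \tau - 5 x)$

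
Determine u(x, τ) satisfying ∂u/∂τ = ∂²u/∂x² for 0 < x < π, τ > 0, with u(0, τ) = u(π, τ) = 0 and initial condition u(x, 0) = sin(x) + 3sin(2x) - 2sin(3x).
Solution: Separating variables: u = Σ c_n exp(-n²τ) sin(nx). From u(x,0) = sin(x) + 3sin(2x) - 2sin(3x): c_1=1, c_2=3, c_3=-2.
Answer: u(x, τ) = exp(-τ)sin(x) + 3exp(-4τ)sin(2x) - 2exp(-9τ)sin(3x)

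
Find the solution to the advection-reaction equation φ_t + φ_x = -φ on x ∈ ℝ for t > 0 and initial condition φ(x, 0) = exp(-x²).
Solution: Substitute φ = exp(-t)u.
Then φ_t = exp(-t)(u_t - u), φ_x = exp(-t)u_x; substituting and dividing by exp(-t), the lower-order terms cancel: u_t + u_x = 0 (standard advection equation).
Data for u: u(x,0) = φ(x,0) = exp(-x²).
By characteristics (dx/dt = 1), u(x,t) = f(x - t) with f = u(·, 0).
So u(x,t) = exp(-(-t + x)²), and φ(x,t) = exp(-t)u(x,t).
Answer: φ(x, t) = exp(-t)exp(-(-t + x)²)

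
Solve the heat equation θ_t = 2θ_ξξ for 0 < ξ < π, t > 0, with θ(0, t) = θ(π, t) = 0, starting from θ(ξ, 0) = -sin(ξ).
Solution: Separating variables: θ = Σ c_n exp(-2n²t) sin(nξ). From θ(ξ,0) = -sin(ξ): c_1=-1.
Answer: θ(ξ, t) = -exp(-2t)sin(ξ)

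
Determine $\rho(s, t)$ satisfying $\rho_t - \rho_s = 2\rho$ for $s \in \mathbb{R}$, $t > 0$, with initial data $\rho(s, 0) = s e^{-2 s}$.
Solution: Substitute $\rho = e^{-2s}u$, i.e. $u = e^{2s}\rho$.
By the product rule, $\rho_s = e^{-2s}(u_s - 2u)$, $\rho_t = e^{-2s}u_t$.
Substituting into the PDE and dividing by $e^{-2s}$: $u_t - (u_s - 2u) = 2u$.
The lower-order terms cancel, leaving the standard advection equation $u_t - u_s = 0$.
Initial data for $u$: $u(s,0) = e^{2s}\rho(s,0) = s$.
Solve for $u$:
  By method of characteristics (waves move left with speed 1):
  Along characteristics $s + t =$ const, $u$ is constant, so $u(s,t) = f(s + t)$ with $f = u( \cdot , 0)$.
Hence $u(s,t) = s + t$.
Transform back: $\rho(s,t) = e^{-2s}u(s,t)$.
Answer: $\rho(s, t) = s e^{-2 s} + t e^{-2 s}$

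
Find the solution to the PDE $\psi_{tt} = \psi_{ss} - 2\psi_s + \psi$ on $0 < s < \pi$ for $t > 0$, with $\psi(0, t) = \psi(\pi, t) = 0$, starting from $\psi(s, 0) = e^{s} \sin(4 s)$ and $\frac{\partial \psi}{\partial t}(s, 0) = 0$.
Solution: Substitute $\psi = e^{s}u$, i.e. $u = e^{-s}\psi$.
By the product rule, $\psi_s = e^{s}(u_s + u)$, $\psi_{ss} = e^{s}(u_{ss} + 2u_s + u)$, $\psi_{tt} = e^{s}u_{tt}$.
Substituting into the PDE and dividing by $e^{s}$: $u_{tt} = (u_{ss} + 2u_s + u) - 2(u_s + u) + u$.
The lower-order terms cancel, leaving the standard wave equation $u_{tt} = u_{ss}$.
Initial data for $u$: $u(s,0) = e^{-s}\psi(s,0) = \sin(4 s)$; $u_t(s,0) = e^{-s}\psi_t(s,0) = 0$. The boundary conditions carry over: $u(0,t) = u(\pi,t) = 0$.
Solve for $u$:
  Using separation of variables $u = X(s)T(t)$:
  Eigenfunctions: $\sin(ns)$, $n = 1, 2, 3, \ldots$
  General solution: $u(s, t) = \sum [A_n \cos(n t) + B_n \sin(n t)] \sin(ns)$
  From $u(s,0) = \sin(4 s)$: $A_4=1$. From $u_t(s,0) = 0$: all $B_n = 0$.
Hence $u(s,t) = \sin(4 s) \cos(4 t)$.
Transform back: $\psi(s,t) = e^{s}u(s,t)$.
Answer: $\psi(s, t) = e^{s} \sin(4 s) \cos(4 t)$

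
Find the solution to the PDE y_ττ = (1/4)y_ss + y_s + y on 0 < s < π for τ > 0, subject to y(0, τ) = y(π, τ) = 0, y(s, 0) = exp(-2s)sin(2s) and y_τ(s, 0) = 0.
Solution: Substitute y = exp(-2s)u.
Then y_s = exp(-2s)(u_s - 2u), y_ss = exp(-2s)(u_ss - 4u_s + 4u), y_ττ = exp(-2s)u_ττ; substituting and dividing by exp(-2s), the lower-order terms cancel: u_ττ = (1/4)u_ss (standard wave equation).
Data for u: u(s,0) = exp(2s)y(s,0) = sin(2s); u_τ(s,0) = exp(2s)y_τ(s,0) = 0. The boundary conditions carry over: u(0,τ) = u(π,τ) = 0.
Separating variables: u = Σ [A_n cos(ω_n τ) + B_n sin(ω_n τ)] sin(ns), ω_n = n/2. From ICs: A_2=1.
So u(s,τ) = sin(2s)cos(τ), and y(s,τ) = exp(-2s)u(s,τ).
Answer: y(s, τ) = exp(-2s)sin(2s)cos(τ)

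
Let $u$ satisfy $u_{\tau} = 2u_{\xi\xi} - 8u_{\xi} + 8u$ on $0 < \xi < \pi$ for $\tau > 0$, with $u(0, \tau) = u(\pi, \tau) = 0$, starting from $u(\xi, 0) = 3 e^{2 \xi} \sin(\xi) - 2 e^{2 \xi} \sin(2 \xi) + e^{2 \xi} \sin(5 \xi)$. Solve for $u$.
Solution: Substitute $u = e^{2\xi}w$.
Then $u_{\xi} = e^{2\xi}(w_{\xi} + 2w)$, $u_{\xi\xi} = e^{2\xi}(w_{\xi\xi} + 4w_{\xi} + 4w)$, $u_{\tau} = e^{2\xi}w_{\tau}$; substituting and dividing by $e^{2\xi}$, the lower-order terms cancel: $w_{\tau} = 2w_{\xi\xi}$ (standard heat equation).
Data for $w$: $w(\xi,0) = e^{-2\xi}u(\xi,0) = 3 \sin(\xi) - 2 \sin(2 \xi) + \sin(5 \xi)$. The boundary conditions carry over: $w(0,\tau) = w(\pi,\tau) = 0$.
Separating variables: $w = \sum c_n e^{-2n^2\tau} \sin(n\xi)$. From $w(\xi,0) = 3 \sin(\xi) - 2 \sin(2 \xi) + \sin(5 \xi)$: $c_1=3, c_2=-2, c_5=1$.
So $w(\xi,\tau) = 3 e^{-2 \tau} \sin(\xi) - 2 e^{-8 \tau} \sin(2 \xi) + e^{-50 \tau} \sin(5 \xi)$, and $u(\xi,\tau) = e^{2\xi}w(\xi,\tau)$.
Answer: $u(\xi, \tau) = 3 e^{-2 \tau} e^{2 \xi} \sin(\xi) - 2 e^{-8 \tau} e^{2 \xi} \sin(2 \xi) + e^{-50 \tau} e^{2 \xi} \sin(5 \xi)$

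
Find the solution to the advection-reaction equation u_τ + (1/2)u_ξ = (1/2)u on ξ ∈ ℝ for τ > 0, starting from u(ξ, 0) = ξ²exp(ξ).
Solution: Substitute u = exp(ξ)w.
Then u_ξ = exp(ξ)(w_ξ + w), u_τ = exp(ξ)w_τ; substituting and dividing by exp(ξ), the lower-order terms cancel: w_τ + (1/2)w_ξ = 0 (standard advection equation).
Data for w: w(ξ,0) = exp(-ξ)u(ξ,0) = ξ².
By characteristics (dξ/dτ = 1/2), w(ξ,τ) = f(ξ - (1/2)τ) with f = w(·, 0).
So w(ξ,τ) = ξ² - ξτ + (1/4)τ², and u(ξ,τ) = exp(ξ)w(ξ,τ).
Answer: u(ξ, τ) = ξ²exp(ξ) - ξτexp(ξ) + (1/4)τ²exp(ξ)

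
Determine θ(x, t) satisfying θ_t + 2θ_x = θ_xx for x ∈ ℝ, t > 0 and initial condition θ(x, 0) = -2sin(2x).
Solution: Moving frame: η = x - 2t, σ = t, θ = u(η,σ), so θ_t = u_σ - 2u_η and θ_xx = u_ηη.
Hence θ_t + 2θ_x = u_σ and the PDE becomes the heat equation u_σ = u_ηη on η ∈ ℝ.
Initial data: u(η,0) = θ(η,0) = -2sin(2η). Each mode sin(nη) decays as exp(-n²σ) on ℝ, so u(η,σ) = Σ c_n exp(-n²σ) sin(nη) with c_2=-2: u(η,σ) = -2exp(-4σ)sin(2η).
Substituting back: θ(x,t) = u(x - 2t, t).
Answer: θ(x, t) = 2exp(-4t)sin(4t - 2x)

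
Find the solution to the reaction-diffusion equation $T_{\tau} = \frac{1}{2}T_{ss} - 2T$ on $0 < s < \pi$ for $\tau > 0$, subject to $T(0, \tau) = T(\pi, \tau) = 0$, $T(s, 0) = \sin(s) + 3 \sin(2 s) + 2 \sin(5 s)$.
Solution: Substitute $T = e^{-2\tau}u$.
Then $T_{\tau} = e^{-2\tau}(u_{\tau} - 2u)$, $T_{ss} = e^{-2\tau}u_{ss}$; substituting and dividing by $e^{-2\tau}$, the lower-order terms cancel: $u_{\tau} = \frac{1}{2}u_{ss}$ (standard heat equation).
Data for $u$: $u(s,0) = T(s,0) = \sin(s) + 3 \sin(2 s) + 2 \sin(5 s)$. The boundary conditions carry over: $u(0,\tau) = u(\pi,\tau) = 0$.
Separating variables: $u = \sum c_n e^{-n^2\tau/2} \sin(ns)$. From $u(s,0) = \sin(s) + 3 \sin(2 s) + 2 \sin(5 s)$: $c_1=1, c_2=3, c_5=2$.
So $u(s,\tau) = 3 e^{-2 \tau} \sin(2 s) + e^{-\tau/2} \sin(s) + 2 e^{-25 \tau/2} \sin(5 s)$, and $T(s,\tau) = e^{-2\tau}u(s,\tau)$.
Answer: $T(s, \tau) = 3 e^{-4 \tau} \sin(2 s) + e^{-5 \tau/2} \sin(s) + 2 e^{-29 \tau/2} \sin(5 s)$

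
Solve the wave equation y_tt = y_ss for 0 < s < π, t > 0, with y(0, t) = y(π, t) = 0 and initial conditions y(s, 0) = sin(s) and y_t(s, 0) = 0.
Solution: Using separation of variables y = X(s)T(t):
Eigenfunctions: sin(ns), n = 1, 2, 3, ...
General solution: y(s, t) = Σ [A_n cos(n t) + B_n sin(n t)] sin(ns)
From y(s,0) = sin(s): A_1=1. From y_t(s,0) = 0: all B_n = 0.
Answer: y(s, t) = sin(s)cos(t)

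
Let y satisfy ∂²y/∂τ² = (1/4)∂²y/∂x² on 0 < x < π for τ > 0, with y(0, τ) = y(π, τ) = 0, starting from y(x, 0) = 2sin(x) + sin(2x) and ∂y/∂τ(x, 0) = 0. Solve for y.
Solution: Separating variables: y = Σ [A_n cos(ω_n τ) + B_n sin(ω_n τ)] sin(nx), ω_n = n/2. From ICs: A_1=2, A_2=1.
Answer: y(x, τ) = 2sin(x)cos(τ/2) + sin(2x)cos(τ)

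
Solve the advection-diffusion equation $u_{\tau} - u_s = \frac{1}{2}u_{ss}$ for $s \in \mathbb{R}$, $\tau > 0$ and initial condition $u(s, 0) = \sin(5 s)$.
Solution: Change to a moving frame: let $\eta = s + \tau$, $\sigma = \tau$ and write $u(s,\tau) = w(\eta,\sigma)$.
By the chain rule $u_{\tau} = w_{\sigma} + w_{\eta}$, $u_s = w_{\eta}$, $u_{ss} = w_{\eta\eta}$.
Then $u_{\tau} - u_s = w_{\sigma}$: the advection term cancels and the PDE becomes the heat equation $w_{\sigma} = \frac{1}{2}w_{\eta\eta}$ on $\eta \in \mathbb{R}$.
Initial data: $w(\eta,0) = u(\eta,0) = \sin(5 \eta)$.
On $\eta \in \mathbb{R}$ each mode satisfies $(\sin(n\eta))'' = -n^2 \sin(n\eta)$, so $e^{-n^2\sigma/2} \sin(n\eta)$ solves the heat equation; by superposition $w(\eta,\sigma) = \sum c_n e^{-n^2\sigma/2} \sin(n\eta)$.
Reading off the coefficients: $c_5=1$, so $w(\eta,\sigma) = e^{-25 \sigma/2} \sin(5 \eta)$.
Substituting back $\eta = s + \tau$, $\sigma = \tau$: $u(s,\tau) = w(s + \tau, \tau)$.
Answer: $u(s, \tau) = e^{-25 \tau/2} \sin(5 \tau + 5 s)$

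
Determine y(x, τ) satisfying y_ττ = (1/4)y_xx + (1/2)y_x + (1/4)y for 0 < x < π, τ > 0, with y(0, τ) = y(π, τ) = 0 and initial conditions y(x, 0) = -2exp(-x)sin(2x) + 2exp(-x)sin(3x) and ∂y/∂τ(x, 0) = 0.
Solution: Substitute y = exp(-x)u, i.e. u = exp(x)y.
By the product rule, y_x = exp(-x)(u_x - u), y_xx = exp(-x)(u_xx - 2u_x + u), y_ττ = exp(-x)u_ττ.
Substituting into the PDE and dividing by exp(-x): u_ττ = (1/4)(u_xx - 2u_x + u) + (1/2)(u_x - u) + (1/4)u.
The lower-order terms cancel, leaving the standard wave equation u_ττ = (1/4)u_xx.
Initial data for u: u(x,0) = exp(x)y(x,0) = -2sin(2x) + 2sin(3x); u_τ(x,0) = exp(x)y_τ(x,0) = 0. The boundary conditions carry over: u(0,τ) = u(π,τ) = 0.
Solve for u:
  Using separation of variables u = X(x)T(τ):
  Eigenfunctions: sin(nx), n = 1, 2, 3, ...
  General solution: u(x, τ) = Σ [A_n cos(n τ/2) + B_n sin(n τ/2)] sin(nx)
  From u(x,0) = -2sin(2x) + 2sin(3x): A_2=-2, A_3=2. From u_τ(x,0) = 0: all B_n = 0.
Hence u(x,τ) = -2sin(2x)cos(τ) + 2sin(3x)cos(3τ/2).
Transform back: y(x,τ) = exp(-x)u(x,τ).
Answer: y(x, τ) = -2exp(-x)sin(2x)cos(τ) + 2exp(-x)sin(3x)cos(3τ/2)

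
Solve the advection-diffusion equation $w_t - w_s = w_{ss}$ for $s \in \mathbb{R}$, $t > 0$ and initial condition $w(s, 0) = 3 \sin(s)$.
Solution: Change to a moving frame: let $\eta = s + t$, $\sigma = t$ and write $w(s,t) = u(\eta,\sigma)$.
By the chain rule $w_t = u_{\sigma} + u_{\eta}$, $w_s = u_{\eta}$, $w_{ss} = u_{\eta\eta}$.
Then $w_t - w_s = u_{\sigma}$: the advection term cancels and the PDE becomes the heat equation $u_{\sigma} = u_{\eta\eta}$ on $\eta \in \mathbb{R}$.
Initial data: $u(\eta,0) = w(\eta,0) = 3 \sin(\eta)$.
On $\eta \in \mathbb{R}$ each mode satisfies $(\sin(n\eta))'' = -n^2 \sin(n\eta)$, so $e^{-n^2\sigma} \sin(n\eta)$ solves the heat equation; by superposition $u(\eta,\sigma) = \sum c_n e^{-n^2\sigma} \sin(n\eta)$.
Reading off the coefficients: $c_1=3$, so $u(\eta,\sigma) = 3 e^{-\sigma} \sin(\eta)$.
Substituting back $\eta = s + t$, $\sigma = t$: $w(s,t) = u(s + t, t)$.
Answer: $w(s, t) = 3 e^{-t} \sin(s + t)$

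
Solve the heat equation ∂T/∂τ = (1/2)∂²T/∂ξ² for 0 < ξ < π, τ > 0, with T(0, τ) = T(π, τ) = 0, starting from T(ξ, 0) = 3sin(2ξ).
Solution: Separating variables: T = Σ c_n exp(-n²τ/2) sin(nξ). From T(ξ,0) = 3sin(2ξ): c_2=3.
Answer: T(ξ, τ) = 3exp(-2τ)sin(2ξ)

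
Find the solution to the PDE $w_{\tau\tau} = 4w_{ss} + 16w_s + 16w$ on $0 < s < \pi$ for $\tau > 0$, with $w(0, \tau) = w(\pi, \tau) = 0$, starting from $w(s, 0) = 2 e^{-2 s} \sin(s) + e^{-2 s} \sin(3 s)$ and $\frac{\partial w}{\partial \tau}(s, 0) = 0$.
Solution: Substitute $w = e^{-2s}u$.
Then $w_s = e^{-2s}(u_s - 2u)$, $w_{ss} = e^{-2s}(u_{ss} - 4u_s + 4u)$, $w_{\tau\tau} = e^{-2s}u_{\tau\tau}$; substituting and dividing by $e^{-2s}$, the lower-order terms cancel: $u_{\tau\tau} = 4u_{ss}$ (standard wave equation).
Data for $u$: $u(s,0) = e^{2s}w(s,0) = 2 \sin(s) + \sin(3 s)$; $u_{\tau}(s,0) = e^{2s}w_{\tau}(s,0) = 0$. The boundary conditions carry over: $u(0,\tau) = u(\pi,\tau) = 0$.
Separating variables: $u = \sum [A_n \cos(\omega_n \tau) + B_n \sin(\omega_n \tau)] \sin(ns)$, $\omega_n = 2n$. From ICs: $A_1=2, A_3=1$.
So $u(s,\tau) = 2 \sin(s) \cos(2 \tau) + \sin(3 s) \cos(6 \tau)$, and $w(s,\tau) = e^{-2s}u(s,\tau)$.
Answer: $w(s, \tau) = 2 e^{-2 s} \sin(s) \cos(2 \tau) + e^{-2 s} \sin(3 s) \cos(6 \tau)$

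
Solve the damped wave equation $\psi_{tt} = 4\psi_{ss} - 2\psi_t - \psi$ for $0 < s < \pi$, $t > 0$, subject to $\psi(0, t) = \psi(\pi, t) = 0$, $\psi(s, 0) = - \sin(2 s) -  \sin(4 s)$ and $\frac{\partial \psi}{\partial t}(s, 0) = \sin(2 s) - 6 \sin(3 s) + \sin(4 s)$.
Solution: Substitute $\psi = e^{-t}u$, i.e. $u = e^{t}\psi$.
By the product rule, $\psi_t = e^{-t}(u_t - u)$, $\psi_{tt} = e^{-t}(u_{tt} - 2u_t + u)$, $\psi_{ss} = e^{-t}u_{ss}$.
Substituting into the PDE and dividing by $e^{-t}$: $u_{tt} - 2u_t + u = 4u_{ss} - 2(u_t - u) - u$.
The lower-order terms cancel, leaving the standard wave equation $u_{tt} = 4u_{ss}$.
Initial data for $u$: $u(s,0) = \psi(s,0) = - \sin(2 s) - \sin(4 s)$; $u_t(s,0) = \psi_t(s,0) + \psi(s,0) = -6 \sin(3 s)$. The boundary conditions carry over: $u(0,t) = u(\pi,t) = 0$.
Solve for $u$:
  Using separation of variables $u = X(s)T(t)$:
  Eigenfunctions: $\sin(ns)$, $n = 1, 2, 3, \ldots$
  General solution: $u(s, t) = \sum [A_n \cos(2n t) + B_n \sin(2n t)] \sin(ns)$
  From $u(s,0) = - \sin(2 s) - \sin(4 s)$: $A_2=-1, A_4=-1$. From $u_t(s,0) = -6 \sin(3 s)$, using $u_t(s,0) = \sum \omega_n B_n \sin(ns)$ with $\omega_n = 2n$: $B_3 = (-6)/6 = -1$.
Hence $u(s,t) = - \sin(2 s) \cos(4 t) - \sin(3 s) \sin(6 t) - \sin(4 s) \cos(8 t)$.
Transform back: $\psi(s,t) = e^{-t}u(s,t)$.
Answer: $\psi(s, t) = - e^{-t} \sin(2 s) \cos(4 t) -  e^{-t} \sin(3 s) \sin(6 t) -  e^{-t} \sin(4 s) \cos(8 t)$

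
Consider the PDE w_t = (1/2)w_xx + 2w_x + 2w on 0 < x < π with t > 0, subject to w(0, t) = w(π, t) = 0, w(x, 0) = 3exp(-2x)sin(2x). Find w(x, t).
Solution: Substitute w = exp(-2x)u.
Then w_x = exp(-2x)(u_x - 2u), w_xx = exp(-2x)(u_xx - 4u_x + 4u), w_t = exp(-2x)u_t; substituting and dividing by exp(-2x), the lower-order terms cancel: u_t = (1/2)u_xx (standard heat equation).
Data for u: u(x,0) = exp(2x)w(x,0) = 3sin(2x). The boundary conditions carry over: u(0,t) = u(π,t) = 0.
Separating variables: u = Σ c_n exp(-n²t/2) sin(nx). From u(x,0) = 3sin(2x): c_2=3.
So u(x,t) = 3exp(-2t)sin(2x), and w(x,t) = exp(-2x)u(x,t).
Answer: w(x, t) = 3exp(-2t)exp(-2x)sin(2x)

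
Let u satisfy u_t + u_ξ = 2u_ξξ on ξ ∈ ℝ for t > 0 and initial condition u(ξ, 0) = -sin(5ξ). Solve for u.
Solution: Change to a moving frame: let η = ξ - t, σ = t and write u(ξ,t) = w(η,σ).
By the chain rule u_t = w_σ - w_η, u_ξ = w_η, u_ξξ = w_ηη.
Then u_t + u_ξ = w_σ: the advection term cancels and the PDE becomes the heat equation w_σ = 2w_ηη on η ∈ ℝ.
Initial data: w(η,0) = u(η,0) = -sin(5η).
On η ∈ ℝ each mode satisfies (sin(nη))″ = -n² sin(nη), so exp(-2n²σ) sin(nη) solves the heat equation; by superposition w(η,σ) = Σ c_n exp(-2n²σ) sin(nη).
Reading off the coefficients: c_5=-1, so w(η,σ) = -exp(-50σ)sin(5η).
Substituting back η = ξ - t, σ = t: u(ξ,t) = w(ξ - t, t).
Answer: u(ξ, t) = exp(-50t)sin(5t - 5ξ)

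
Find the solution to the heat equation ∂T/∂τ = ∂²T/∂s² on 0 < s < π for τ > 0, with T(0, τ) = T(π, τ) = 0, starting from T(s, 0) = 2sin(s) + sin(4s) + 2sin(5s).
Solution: Using separation of variables T = X(s)G(τ):
Eigenfunctions: sin(ns), n = 1, 2, 3, ...
General solution: T(s, τ) = Σ c_n sin(ns) exp(-n² τ)
Matching T(s,0) = 2sin(s) + sin(4s) + 2sin(5s) term by term: c_1=2, c_4=1, c_5=2.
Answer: T(s, τ) = 2exp(-τ)sin(s) + exp(-16τ)sin(4s) + 2exp(-25τ)sin(5s)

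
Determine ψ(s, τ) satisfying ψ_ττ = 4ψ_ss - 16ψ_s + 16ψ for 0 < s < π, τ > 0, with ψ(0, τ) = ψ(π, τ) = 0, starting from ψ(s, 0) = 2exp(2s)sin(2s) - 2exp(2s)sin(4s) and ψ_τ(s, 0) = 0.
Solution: Substitute ψ = exp(2s)u, i.e. u = exp(-2s)ψ.
By the product rule, ψ_s = exp(2s)(u_s + 2u), ψ_ss = exp(2s)(u_ss + 4u_s + 4u), ψ_ττ = exp(2s)u_ττ.
Substituting into the PDE and dividing by exp(2s): u_ττ = 4(u_ss + 4u_s + 4u) - 16(u_s + 2u) + 16u.
The lower-order terms cancel, leaving the standard wave equation u_ττ = 4u_ss.
Initial data for u: u(s,0) = exp(-2s)ψ(s,0) = 2sin(2s) - 2sin(4s); u_τ(s,0) = exp(-2s)ψ_τ(s,0) = 0. The boundary conditions carry over: u(0,τ) = u(π,τ) = 0.
Solve for u:
  Using separation of variables u = X(s)T(τ):
  Eigenfunctions: sin(ns), n = 1, 2, 3, ...
  General solution: u(s, τ) = Σ [A_n cos(2n τ) + B_n sin(2n τ)] sin(ns)
  From u(s,0) = 2sin(2s) - 2sin(4s): A_2=2, A_4=-2. From u_τ(s,0) = 0: all B_n = 0.
Hence u(s,τ) = 2sin(2s)cos(4τ) - 2sin(4s)cos(8τ).
Transform back: ψ(s,τ) = exp(2s)u(s,τ).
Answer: ψ(s, τ) = 2exp(2s)sin(2s)cos(4τ) - 2exp(2s)sin(4s)cos(8τ)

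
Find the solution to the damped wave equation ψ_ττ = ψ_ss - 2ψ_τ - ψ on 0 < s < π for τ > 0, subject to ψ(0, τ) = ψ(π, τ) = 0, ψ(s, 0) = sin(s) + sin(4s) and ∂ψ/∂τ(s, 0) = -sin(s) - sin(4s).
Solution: Substitute ψ = exp(-τ)u.
Then ψ_τ = exp(-τ)(u_τ - u), ψ_ττ = exp(-τ)(u_ττ - 2u_τ + u), ψ_ss = exp(-τ)u_ss; substituting and dividing by exp(-τ), the lower-order terms cancel: u_ττ = u_ss (standard wave equation).
Data for u: u(s,0) = ψ(s,0) = sin(s) + sin(4s); u_τ(s,0) = ψ_τ(s,0) + ψ(s,0) = 0. The boundary conditions carry over: u(0,τ) = u(π,τ) = 0.
Separating variables: u = Σ [A_n cos(ω_n τ) + B_n sin(ω_n τ)] sin(ns), ω_n = n. From ICs: A_1=1, A_4=1.
So u(s,τ) = sin(s)cos(τ) + sin(4s)cos(4τ), and ψ(s,τ) = exp(-τ)u(s,τ).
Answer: ψ(s, τ) = exp(-τ)sin(s)cos(τ) + exp(-τ)sin(4s)cos(4τ)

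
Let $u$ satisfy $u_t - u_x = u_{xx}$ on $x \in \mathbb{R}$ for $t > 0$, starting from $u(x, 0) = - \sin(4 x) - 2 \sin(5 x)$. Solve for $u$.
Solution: Moving frame: $\eta = x + t$, $\sigma = t$, $u = w(\eta,\sigma)$, so $u_t = w_{\sigma} + w_{\eta}$ and $u_{xx} = w_{\eta\eta}$.
Hence $u_t - u_x = w_{\sigma}$ and the PDE becomes the heat equation $w_{\sigma} = w_{\eta\eta}$ on $\eta \in \mathbb{R}$.
Initial data: $w(\eta,0) = u(\eta,0) = - \sin(4 \eta) - 2 \sin(5 \eta)$. Each mode $\sin(n\eta)$ decays as $e^{-n^2\sigma}$ on $\mathbb{R}$, so $w(\eta,\sigma) = \sum c_n e^{-n^2\sigma} \sin(n\eta)$ with $c_4=-1, c_5=-2$: $w(\eta,\sigma) = - e^{-16 \sigma} \sin(4 \eta) - 2 e^{-25 \sigma} \sin(5 \eta)$.
Substituting back: $u(x,t) = w(x + t, t)$.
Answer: $u(x, t) = - e^{-16 t} \sin(4 t + 4 x) - 2 e^{-25 t} \sin(5 t + 5 x)$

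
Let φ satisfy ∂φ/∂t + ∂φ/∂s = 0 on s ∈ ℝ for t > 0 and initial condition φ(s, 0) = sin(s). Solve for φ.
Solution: By characteristics (ds/dt = 1), φ(s,t) = f(s - t) with f = φ(·, 0).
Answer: φ(s, t) = sin(s - t)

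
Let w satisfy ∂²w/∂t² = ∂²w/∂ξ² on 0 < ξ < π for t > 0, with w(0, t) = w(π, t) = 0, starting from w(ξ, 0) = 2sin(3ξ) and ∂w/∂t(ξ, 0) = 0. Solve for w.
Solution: Separating variables: w = Σ [A_n cos(ω_n t) + B_n sin(ω_n t)] sin(nξ), ω_n = n. From ICs: A_3=2.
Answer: w(ξ, t) = 2sin(3ξ)cos(3t)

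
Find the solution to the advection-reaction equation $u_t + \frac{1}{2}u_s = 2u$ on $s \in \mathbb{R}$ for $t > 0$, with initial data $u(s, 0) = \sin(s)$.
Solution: Substitute $u = e^{2t}w$, i.e. $w = e^{-2t}u$.
By the product rule, $u_t = e^{2t}(w_t + 2w)$, $u_s = e^{2t}w_s$.
Substituting into the PDE and dividing by $e^{2t}$: $w_t + 2w + \frac{1}{2}w_s = 2w$.
The lower-order terms cancel, leaving the standard advection equation $w_t + \frac{1}{2}w_s = 0$.
Initial data for $w$: $w(s,0) = u(s,0) = \sin(s)$.
Solve for $w$:
  By method of characteristics (waves move right with speed 1/2):
  Along characteristics $s - \frac{1}{2}t =$ const, $w$ is constant, so $w(s,t) = f(s - \frac{1}{2}t)$ with $f = w( \cdot , 0)$.
Hence $w(s,t) = \sin(s - t/2)$.
Transform back: $u(s,t) = e^{2t}w(s,t)$.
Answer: $u(s, t) = e^{2 t} \sin(s - t/2)$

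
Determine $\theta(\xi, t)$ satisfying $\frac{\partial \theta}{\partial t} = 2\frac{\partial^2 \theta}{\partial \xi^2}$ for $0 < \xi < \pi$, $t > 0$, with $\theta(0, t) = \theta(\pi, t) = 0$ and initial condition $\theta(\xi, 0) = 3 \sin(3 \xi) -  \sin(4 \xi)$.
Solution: Using separation of variables $\theta = X(\xi)G(t)$:
Eigenfunctions: $\sin(n\xi)$, $n = 1, 2, 3, \ldots$
General solution: $\theta(\xi, t) = \sum c_n \sin(n\xi) e^{-2n^2 t}$
Matching $\theta(\xi,0) = 3 \sin(3 \xi) - \sin(4 \xi)$ term by term: $c_3=3, c_4=-1$.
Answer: $\theta(\xi, t) = 3 e^{-18 t} \sin(3 \xi) -  e^{-32 t} \sin(4 \xi)$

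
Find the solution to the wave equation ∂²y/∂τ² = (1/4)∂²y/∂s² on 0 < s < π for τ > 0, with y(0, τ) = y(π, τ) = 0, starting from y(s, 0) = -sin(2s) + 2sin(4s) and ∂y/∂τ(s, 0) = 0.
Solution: Using separation of variables y = X(s)T(τ):
Eigenfunctions: sin(ns), n = 1, 2, 3, ...
General solution: y(s, τ) = Σ [A_n cos(n τ/2) + B_n sin(n τ/2)] sin(ns)
From y(s,0) = -sin(2s) + 2sin(4s): A_2=-1, A_4=2. From y_τ(s,0) = 0: all B_n = 0.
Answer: y(s, τ) = -sin(2s)cos(τ) + 2sin(4s)cos(2τ)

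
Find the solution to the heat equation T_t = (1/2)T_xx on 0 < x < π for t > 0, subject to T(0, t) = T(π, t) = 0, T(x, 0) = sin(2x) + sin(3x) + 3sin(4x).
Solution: Separating variables: T = Σ c_n exp(-n²t/2) sin(nx). From T(x,0) = sin(2x) + sin(3x) + 3sin(4x): c_2=1, c_3=1, c_4=3.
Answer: T(x, t) = exp(-2t)sin(2x) + 3exp(-8t)sin(4x) + exp(-9t/2)sin(3x)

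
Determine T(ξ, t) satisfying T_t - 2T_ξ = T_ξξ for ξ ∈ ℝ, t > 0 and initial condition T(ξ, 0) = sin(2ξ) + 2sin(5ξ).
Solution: Change to a moving frame: let η = ξ + 2t, σ = t and write T(ξ,t) = u(η,σ).
By the chain rule T_t = u_σ + 2u_η, T_ξ = u_η, T_ξξ = u_ηη.
Then T_t - 2T_ξ = u_σ: the advection term cancels and the PDE becomes the heat equation u_σ = u_ηη on η ∈ ℝ.
Initial data: u(η,0) = T(η,0) = sin(2η) + 2sin(5η).
On η ∈ ℝ each mode satisfies (sin(nη))″ = -n² sin(nη), so exp(-n²σ) sin(nη) solves the heat equation; by superposition u(η,σ) = Σ c_n exp(-n²σ) sin(nη).
Reading off the coefficients: c_2=1, c_5=2, so u(η,σ) = exp(-4σ)sin(2η) + 2exp(-25σ)sin(5η).
Substituting back η = ξ + 2t, σ = t: T(ξ,t) = u(ξ + 2t, t).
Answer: T(ξ, t) = exp(-4t)sin(4t + 2ξ) + 2exp(-25t)sin(10t + 5ξ)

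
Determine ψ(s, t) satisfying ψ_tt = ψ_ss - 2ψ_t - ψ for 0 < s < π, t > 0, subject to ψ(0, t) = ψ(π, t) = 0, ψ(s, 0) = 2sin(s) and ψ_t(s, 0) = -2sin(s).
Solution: Substitute ψ = exp(-t)u, i.e. u = exp(t)ψ.
By the product rule, ψ_t = exp(-t)(u_t - u), ψ_tt = exp(-t)(u_tt - 2u_t + u), ψ_ss = exp(-t)u_ss.
Substituting into the PDE and dividing by exp(-t): u_tt - 2u_t + u = u_ss - 2(u_t - u) - u.
The lower-order terms cancel, leaving the standard wave equation u_tt = u_ss.
Initial data for u: u(s,0) = ψ(s,0) = 2sin(s); u_t(s,0) = ψ_t(s,0) + ψ(s,0) = 0. The boundary conditions carry over: u(0,t) = u(π,t) = 0.
Solve for u:
  Using separation of variables u = X(s)T(t):
  Eigenfunctions: sin(ns), n = 1, 2, 3, ...
  General solution: u(s, t) = Σ [A_n cos(n t) + B_n sin(n t)] sin(ns)
  From u(s,0) = 2sin(s): A_1=2. From u_t(s,0) = 0: all B_n = 0.
Hence u(s,t) = 2sin(s)cos(t).
Transform back: ψ(s,t) = exp(-t)u(s,t).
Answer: ψ(s, t) = 2exp(-t)sin(s)cos(t)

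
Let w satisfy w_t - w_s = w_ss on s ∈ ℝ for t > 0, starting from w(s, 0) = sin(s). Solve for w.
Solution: Change to a moving frame: let η = s + t, σ = t and write w(s,t) = u(η,σ).
By the chain rule w_t = u_σ + u_η, w_s = u_η, w_ss = u_ηη.
Then w_t - w_s = u_σ: the advection term cancels and the PDE becomes the heat equation u_σ = u_ηη on η ∈ ℝ.
Initial data: u(η,0) = w(η,0) = sin(η).
On η ∈ ℝ each mode satisfies (sin(nη))″ = -n² sin(nη), so exp(-n²σ) sin(nη) solves the heat equation; by superposition u(η,σ) = Σ c_n exp(-n²σ) sin(nη).
Reading off the coefficients: c_1=1, so u(η,σ) = exp(-σ)sin(η).
Substituting back η = s + t, σ = t: w(s,t) = u(s + t, t).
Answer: w(s, t) = exp(-t)sin(s + t)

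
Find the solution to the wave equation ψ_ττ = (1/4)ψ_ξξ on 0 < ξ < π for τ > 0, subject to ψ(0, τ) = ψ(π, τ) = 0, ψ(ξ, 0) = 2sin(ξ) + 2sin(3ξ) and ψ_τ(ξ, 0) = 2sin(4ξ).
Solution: Using separation of variables ψ = X(ξ)T(τ):
Eigenfunctions: sin(nξ), n = 1, 2, 3, ...
General solution: ψ(ξ, τ) = Σ [A_n cos(n τ/2) + B_n sin(n τ/2)] sin(nξ)
From ψ(ξ,0) = 2sin(ξ) + 2sin(3ξ): A_1=2, A_3=2. From ψ_τ(ξ,0) = 2sin(4ξ), using ψ_τ(ξ,0) = Σ ω_n B_n sin(nξ) with ω_n = n/2: B_4 = 2/2 = 1.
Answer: ψ(ξ, τ) = 2sin(ξ)cos(τ/2) + 2sin(3ξ)cos(3τ/2) + sin(4ξ)sin(2τ)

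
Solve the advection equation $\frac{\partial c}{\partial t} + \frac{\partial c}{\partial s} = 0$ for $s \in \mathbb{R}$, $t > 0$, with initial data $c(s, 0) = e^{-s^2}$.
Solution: By characteristics ($ds/dt = 1$), $c(s,t) = f(s - t)$ with $f = c( \cdot , 0)$.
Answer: $c(s, t) = e^{-(s - t)^2}$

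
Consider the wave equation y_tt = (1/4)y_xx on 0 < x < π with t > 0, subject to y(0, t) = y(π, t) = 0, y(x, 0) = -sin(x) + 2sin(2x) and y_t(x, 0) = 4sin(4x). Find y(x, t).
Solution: Separating variables: y = Σ [A_n cos(ω_n t) + B_n sin(ω_n t)] sin(nx), ω_n = n/2. From ICs (B_n = velocity coefficient / ω_n): A_1=-1, A_2=2, B_4=2.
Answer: y(x, t) = 2sin(2t)sin(4x) - sin(x)cos(t/2) + 2sin(2x)cos(t)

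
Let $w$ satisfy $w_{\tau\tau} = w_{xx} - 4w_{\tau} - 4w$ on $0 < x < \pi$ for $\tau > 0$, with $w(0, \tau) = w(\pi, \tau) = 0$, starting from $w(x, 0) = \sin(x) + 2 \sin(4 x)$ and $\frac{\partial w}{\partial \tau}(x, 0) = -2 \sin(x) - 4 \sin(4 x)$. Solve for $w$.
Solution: Substitute $w = e^{-2\tau}u$, i.e. $u = e^{2\tau}w$.
By the product rule, $w_{\tau} = e^{-2\tau}(u_{\tau} - 2u)$, $w_{\tau\tau} = e^{-2\tau}(u_{\tau\tau} - 4u_{\tau} + 4u)$, $w_{xx} = e^{-2\tau}u_{xx}$.
Substituting into the PDE and dividing by $e^{-2\tau}$: $u_{\tau\tau} - 4u_{\tau} + 4u = u_{xx} - 4(u_{\tau} - 2u) - 4u$.
The lower-order terms cancel, leaving the standard wave equation $u_{\tau\tau} = u_{xx}$.
Initial data for $u$: $u(x,0) = w(x,0) = \sin(x) + 2 \sin(4 x)$; $u_{\tau}(x,0) = w_{\tau}(x,0) + 2w(x,0) = 0$. The boundary conditions carry over: $u(0,\tau) = u(\pi,\tau) = 0$.
Solve for $u$:
  Using separation of variables $u = X(x)T(\tau)$:
  Eigenfunctions: $\sin(nx)$, $n = 1, 2, 3, \ldots$
  General solution: $u(x, \tau) = \sum [A_n \cos(n \tau) + B_n \sin(n \tau)] \sin(nx)$
  From $u(x,0) = \sin(x) + 2 \sin(4 x)$: $A_1=1, A_4=2$. From $u_{\tau}(x,0) = 0$: all $B_n = 0$.
Hence $u(x,\tau) = \sin(x) \cos(\tau) + 2 \sin(4 x) \cos(4 \tau)$.
Transform back: $w(x,\tau) = e^{-2\tau}u(x,\tau)$.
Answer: $w(x, \tau) = e^{-2 \tau} \sin(x) \cos(\tau) + 2 e^{-2 \tau} \sin(4 x) \cos(4 \tau)$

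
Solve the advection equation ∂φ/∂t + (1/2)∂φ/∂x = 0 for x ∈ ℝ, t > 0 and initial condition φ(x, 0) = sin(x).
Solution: By method of characteristics (waves move right with speed 1/2):
Along characteristics x - (1/2)t = const, φ is constant, so φ(x,t) = f(x - (1/2)t) with f = φ(·, 0).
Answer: φ(x, t) = -sin(t/2 - x)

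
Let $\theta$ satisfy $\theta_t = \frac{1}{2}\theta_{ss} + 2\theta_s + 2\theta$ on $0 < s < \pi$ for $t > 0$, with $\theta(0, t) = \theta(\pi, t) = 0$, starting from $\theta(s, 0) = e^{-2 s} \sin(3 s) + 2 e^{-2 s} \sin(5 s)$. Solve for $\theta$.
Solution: Substitute $\theta = e^{-2s}u$, i.e. $u = e^{2s}\theta$.
By the product rule, $\theta_s = e^{-2s}(u_s - 2u)$, $\theta_{ss} = e^{-2s}(u_{ss} - 4u_s + 4u)$, $\theta_t = e^{-2s}u_t$.
Substituting into the PDE and dividing by $e^{-2s}$: $u_t = \frac{1}{2}(u_{ss} - 4u_s + 4u) + 2(u_s - 2u) + 2u$.
The lower-order terms cancel, leaving the standard heat equation $u_t = \frac{1}{2}u_{ss}$.
Initial data for $u$: $u(s,0) = e^{2s}\theta(s,0) = \sin(3 s) + 2 \sin(5 s)$. The boundary conditions carry over: $u(0,t) = u(\pi,t) = 0$.
Solve for $u$:
  Using separation of variables $u = X(s)G(t)$:
  Eigenfunctions: $\sin(ns)$, $n = 1, 2, 3, \ldots$
  General solution: $u(s, t) = \sum c_n \sin(ns) e^{-n^2 t/2}$
  Matching $u(s,0) = \sin(3 s) + 2 \sin(5 s)$ term by term: $c_3=1, c_5=2$.
Hence $u(s,t) = e^{-9 t/2} \sin(3 s) + 2 e^{-25 t/2} \sin(5 s)$.
Transform back: $\theta(s,t) = e^{-2s}u(s,t)$.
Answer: $\theta(s, t) = e^{-2 s} e^{-9 t/2} \sin(3 s) + 2 e^{-2 s} e^{-25 t/2} \sin(5 s)$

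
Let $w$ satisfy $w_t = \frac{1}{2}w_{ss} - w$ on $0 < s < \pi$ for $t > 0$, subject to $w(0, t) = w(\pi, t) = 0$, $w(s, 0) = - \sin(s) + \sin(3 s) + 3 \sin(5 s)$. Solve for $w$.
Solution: Substitute $w = e^{-t}u$.
Then $w_t = e^{-t}(u_t - u)$, $w_{ss} = e^{-t}u_{ss}$; substituting and dividing by $e^{-t}$, the lower-order terms cancel: $u_t = \frac{1}{2}u_{ss}$ (standard heat equation).
Data for $u$: $u(s,0) = w(s,0) = - \sin(s) + \sin(3 s) + 3 \sin(5 s)$. The boundary conditions carry over: $u(0,t) = u(\pi,t) = 0$.
Separating variables: $u = \sum c_n e^{-n^2t/2} \sin(ns)$. From $u(s,0) = - \sin(s) + \sin(3 s) + 3 \sin(5 s)$: $c_1=-1, c_3=1, c_5=3$.
So $u(s,t) = - e^{-t/2} \sin(s) + e^{-9 t/2} \sin(3 s) + 3 e^{-25 t/2} \sin(5 s)$, and $w(s,t) = e^{-t}u(s,t)$.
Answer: $w(s, t) = - e^{-3 t/2} \sin(s) + e^{-11 t/2} \sin(3 s) + 3 e^{-27 t/2} \sin(5 s)$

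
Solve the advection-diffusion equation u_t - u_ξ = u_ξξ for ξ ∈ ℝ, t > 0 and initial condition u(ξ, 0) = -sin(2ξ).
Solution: Moving frame: η = ξ + t, σ = t, u = w(η,σ), so u_t = w_σ + w_η and u_ξξ = w_ηη.
Hence u_t - u_ξ = w_σ and the PDE becomes the heat equation w_σ = w_ηη on η ∈ ℝ.
Initial data: w(η,0) = u(η,0) = -sin(2η). Each mode sin(nη) decays as exp(-n²σ) on ℝ, so w(η,σ) = Σ c_n exp(-n²σ) sin(nη) with c_2=-1: w(η,σ) = -exp(-4σ)sin(2η).
Substituting back: u(ξ,t) = w(ξ + t, t).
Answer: u(ξ, t) = -exp(-4t)sin(2t + 2ξ)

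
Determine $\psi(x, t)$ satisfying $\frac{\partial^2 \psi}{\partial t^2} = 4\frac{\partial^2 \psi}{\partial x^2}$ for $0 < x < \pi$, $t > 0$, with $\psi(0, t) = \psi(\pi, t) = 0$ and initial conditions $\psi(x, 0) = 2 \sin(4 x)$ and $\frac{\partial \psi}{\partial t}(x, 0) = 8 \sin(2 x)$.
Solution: Separating variables: $\psi = \sum [A_n \cos(\omega_n t) + B_n \sin(\omega_n t)] \sin(nx)$, $\omega_n = 2n$. From ICs ($B_n$ = velocity coefficient / $\omega_n$): $A_4=2, B_2=2$.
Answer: $\psi(x, t) = 2 \sin(4 t) \sin(2 x) + 2 \sin(4 x) \cos(8 t)$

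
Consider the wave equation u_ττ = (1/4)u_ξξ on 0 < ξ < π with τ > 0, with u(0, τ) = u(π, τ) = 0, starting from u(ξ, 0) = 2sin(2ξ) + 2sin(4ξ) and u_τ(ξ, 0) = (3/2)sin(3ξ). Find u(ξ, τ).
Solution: Separating variables: u = Σ [A_n cos(ω_n τ) + B_n sin(ω_n τ)] sin(nξ), ω_n = n/2. From ICs (B_n = velocity coefficient / ω_n): A_2=2, A_4=2, B_3=1.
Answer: u(ξ, τ) = 2sin(2ξ)cos(τ) + sin(3ξ)sin(3τ/2) + 2sin(4ξ)cos(2τ)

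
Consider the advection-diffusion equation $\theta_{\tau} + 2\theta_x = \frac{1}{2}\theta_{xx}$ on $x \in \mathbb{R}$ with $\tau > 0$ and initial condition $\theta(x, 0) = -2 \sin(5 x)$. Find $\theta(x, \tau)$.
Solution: Moving frame: $\eta = x - 2\tau$, $\sigma = \tau$, $\theta = u(\eta,\sigma)$, so $\theta_{\tau} = u_{\sigma} - 2u_{\eta}$ and $\theta_{xx} = u_{\eta\eta}$.
Hence $\theta_{\tau} + 2\theta_x = u_{\sigma}$ and the PDE becomes the heat equation $u_{\sigma} = \frac{1}{2}u_{\eta\eta}$ on $\eta \in \mathbb{R}$.
Initial data: $u(\eta,0) = \theta(\eta,0) = -2 \sin(5 \eta)$. Each mode $\sin(n\eta)$ decays as $e^{-n^2\sigma/2}$ on $\mathbb{R}$, so $u(\eta,\sigma) = \sum c_n e^{-n^2\sigma/2} \sin(n\eta)$ with $c_5=-2$: $u(\eta,\sigma) = -2 e^{-25 \sigma/2} \sin(5 \eta)$.
Substituting back: $\theta(x,\tau) = u(x - 2\tau, \tau)$.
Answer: $\theta(x, \tau) = 2 e^{-25 \tau/2} \sin(10 \tau - 5 x)$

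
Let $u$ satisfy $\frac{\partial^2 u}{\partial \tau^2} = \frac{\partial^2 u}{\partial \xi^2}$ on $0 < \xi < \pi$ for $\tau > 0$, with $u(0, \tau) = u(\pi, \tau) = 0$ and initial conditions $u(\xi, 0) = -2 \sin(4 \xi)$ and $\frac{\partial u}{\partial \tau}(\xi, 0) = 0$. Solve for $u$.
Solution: Separating variables: $u = \sum [A_n \cos(\omega_n \tau) + B_n \sin(\omega_n \tau)] \sin(n\xi)$, $\omega_n = n$. From ICs: $A_4=-2$.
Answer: $u(\xi, \tau) = -2 \sin(4 \xi) \cos(4 \tau)$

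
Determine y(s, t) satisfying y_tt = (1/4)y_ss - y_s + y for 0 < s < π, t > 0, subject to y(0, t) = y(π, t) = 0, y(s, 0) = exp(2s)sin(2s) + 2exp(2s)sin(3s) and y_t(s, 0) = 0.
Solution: Substitute y = exp(2s)u.
Then y_s = exp(2s)(u_s + 2u), y_ss = exp(2s)(u_ss + 4u_s + 4u), y_tt = exp(2s)u_tt; substituting and dividing by exp(2s), the lower-order terms cancel: u_tt = (1/4)u_ss (standard wave equation).
Data for u: u(s,0) = exp(-2s)y(s,0) = sin(2s) + 2sin(3s); u_t(s,0) = exp(-2s)y_t(s,0) = 0. The boundary conditions carry over: u(0,t) = u(π,t) = 0.
Separating variables: u = Σ [A_n cos(ω_n t) + B_n sin(ω_n t)] sin(ns), ω_n = n/2. From ICs: A_2=1, A_3=2.
So u(s,t) = sin(2s)cos(t) + 2sin(3s)cos(3t/2), and y(s,t) = exp(2s)u(s,t).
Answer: y(s, t) = exp(2s)sin(2s)cos(t) + 2exp(2s)sin(3s)cos(3t/2)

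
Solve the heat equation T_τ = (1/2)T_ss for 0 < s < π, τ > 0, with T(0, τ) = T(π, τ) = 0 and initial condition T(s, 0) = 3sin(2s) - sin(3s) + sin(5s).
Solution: Using separation of variables T = X(s)G(τ):
Eigenfunctions: sin(ns), n = 1, 2, 3, ...
General solution: T(s, τ) = Σ c_n sin(ns) exp(-n² τ/2)
Matching T(s,0) = 3sin(2s) - sin(3s) + sin(5s) term by term: c_2=3, c_3=-1, c_5=1.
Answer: T(s, τ) = 3exp(-2τ)sin(2s) - exp(-9τ/2)sin(3s) + exp(-25τ/2)sin(5s)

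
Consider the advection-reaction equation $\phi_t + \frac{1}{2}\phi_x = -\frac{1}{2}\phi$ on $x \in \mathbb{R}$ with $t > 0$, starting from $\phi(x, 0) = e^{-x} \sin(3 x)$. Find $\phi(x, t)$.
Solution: Substitute $\phi = e^{-x}u$.
Then $\phi_x = e^{-x}(u_x - u)$, $\phi_t = e^{-x}u_t$; substituting and dividing by $e^{-x}$, the lower-order terms cancel: $u_t + \frac{1}{2}u_x = 0$ (standard advection equation).
Data for $u$: $u(x,0) = e^{x}\phi(x,0) = \sin(3 x)$.
By characteristics ($dx/dt = 1/2$), $u(x,t) = f(x - \frac{1}{2}t)$ with $f = u( \cdot , 0)$.
So $u(x,t) = - \sin(3 t/2 - 3 x)$, and $\phi(x,t) = e^{-x}u(x,t)$.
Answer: $\phi(x, t) = - e^{-x} \sin(3 t/2 - 3 x)$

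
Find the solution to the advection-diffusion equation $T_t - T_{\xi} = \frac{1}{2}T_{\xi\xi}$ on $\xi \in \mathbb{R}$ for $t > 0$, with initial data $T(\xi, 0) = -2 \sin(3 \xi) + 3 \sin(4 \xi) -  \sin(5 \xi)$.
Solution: Moving frame: $\eta = \xi + t$, $\sigma = t$, $T = u(\eta,\sigma)$, so $T_t = u_{\sigma} + u_{\eta}$ and $T_{\xi\xi} = u_{\eta\eta}$.
Hence $T_t - T_{\xi} = u_{\sigma}$ and the PDE becomes the heat equation $u_{\sigma} = \frac{1}{2}u_{\eta\eta}$ on $\eta \in \mathbb{R}$.
Initial data: $u(\eta,0) = T(\eta,0) = -2 \sin(3 \eta) + 3 \sin(4 \eta) - \sin(5 \eta)$. Each mode $\sin(n\eta)$ decays as $e^{-n^2\sigma/2}$ on $\mathbb{R}$, so $u(\eta,\sigma) = \sum c_n e^{-n^2\sigma/2} \sin(n\eta)$ with $c_3=-2, c_4=3, c_5=-1$: $u(\eta,\sigma) = 3 e^{-8 \sigma} \sin(4 \eta) - 2 e^{-9 \sigma/2} \sin(3 \eta) - e^{-25 \sigma/2} \sin(5 \eta)$.
Substituting back: $T(\xi,t) = u(\xi + t, t)$.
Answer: $T(\xi, t) = 3 e^{-8 t} \sin(4 \xi + 4 t) - 2 e^{-9 t/2} \sin(3 \xi + 3 t) -  e^{-25 t/2} \sin(5 \xi + 5 t)$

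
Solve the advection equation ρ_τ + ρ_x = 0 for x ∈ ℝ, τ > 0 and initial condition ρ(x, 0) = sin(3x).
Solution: By method of characteristics (waves move right with speed 1):
Along characteristics x - τ = const, ρ is constant, so ρ(x,τ) = f(x - τ) with f = ρ(·, 0).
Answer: ρ(x, τ) = sin(3x - 3τ)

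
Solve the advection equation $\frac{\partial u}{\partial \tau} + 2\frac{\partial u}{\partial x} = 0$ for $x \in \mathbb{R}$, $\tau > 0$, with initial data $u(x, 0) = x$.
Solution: By method of characteristics (waves move right with speed 2):
Along characteristics $x - 2\tau =$ const, $u$ is constant, so $u(x,\tau) = f(x - 2\tau)$ with $f = u( \cdot , 0)$.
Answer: $u(x, \tau) = -2 \tau + x$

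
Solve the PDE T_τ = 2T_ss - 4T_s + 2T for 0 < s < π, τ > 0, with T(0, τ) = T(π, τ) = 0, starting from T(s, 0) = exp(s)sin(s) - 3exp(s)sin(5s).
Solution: Substitute T = exp(s)u.
Then T_s = exp(s)(u_s + u), T_ss = exp(s)(u_ss + 2u_s + u), T_τ = exp(s)u_τ; substituting and dividing by exp(s), the lower-order terms cancel: u_τ = 2u_ss (standard heat equation).
Data for u: u(s,0) = exp(-s)T(s,0) = sin(s) - 3sin(5s). The boundary conditions carry over: u(0,τ) = u(π,τ) = 0.
Separating variables: u = Σ c_n exp(-2n²τ) sin(ns). From u(s,0) = sin(s) - 3sin(5s): c_1=1, c_5=-3.
So u(s,τ) = exp(-2τ)sin(s) - 3exp(-50τ)sin(5s), and T(s,τ) = exp(s)u(s,τ).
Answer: T(s, τ) = exp(s)exp(-2τ)sin(s) - 3exp(s)exp(-50τ)sin(5s)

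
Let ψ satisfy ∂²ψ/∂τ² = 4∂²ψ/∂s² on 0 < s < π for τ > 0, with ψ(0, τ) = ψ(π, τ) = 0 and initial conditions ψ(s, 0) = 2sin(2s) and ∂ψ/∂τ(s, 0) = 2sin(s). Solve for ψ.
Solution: Using separation of variables ψ = X(s)T(τ):
Eigenfunctions: sin(ns), n = 1, 2, 3, ...
General solution: ψ(s, τ) = Σ [A_n cos(2n τ) + B_n sin(2n τ)] sin(ns)
From ψ(s,0) = 2sin(2s): A_2=2. From ψ_τ(s,0) = 2sin(s), using ψ_τ(s,0) = Σ ω_n B_n sin(ns) with ω_n = 2n: B_1 = 2/2 = 1.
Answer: ψ(s, τ) = sin(s)sin(2τ) + 2sin(2s)cos(4τ)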